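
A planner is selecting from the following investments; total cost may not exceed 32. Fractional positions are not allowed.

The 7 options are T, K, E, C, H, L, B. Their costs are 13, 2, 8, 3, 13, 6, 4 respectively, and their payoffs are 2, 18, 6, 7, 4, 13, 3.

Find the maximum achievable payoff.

Allowing fractional choices, the relaxed optimum would be about 49.8, but investments are indivisible.
K + E + C + H + L: cost 2 + 8 + 3 + 13 + 6 = 32 ≤ 32, payoff 18 + 6 + 7 + 4 + 13 = 48.
K + E + C + L + B: cost 2 + 8 + 3 + 6 + 4 = 23 ≤ 32, payoff 18 + 6 + 7 + 13 + 3 = 47.
Best is K, E, C, H, and L with total payoff 48.

48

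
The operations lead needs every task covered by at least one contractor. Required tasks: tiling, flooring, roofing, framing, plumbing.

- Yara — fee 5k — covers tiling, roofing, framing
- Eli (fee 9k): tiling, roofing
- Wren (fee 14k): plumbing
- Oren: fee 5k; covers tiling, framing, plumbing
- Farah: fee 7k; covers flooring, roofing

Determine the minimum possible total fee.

12

The greedy cost-per-new-task heuristic would pick Yara, Oren, and Farah for 17, but a cheaper cover exists.
Choose Oren and Farah: together they cover tiling, flooring, roofing, framing, plumbing — every task.
Total fee: 5 + 7 = 12.
No cover costs less than 12.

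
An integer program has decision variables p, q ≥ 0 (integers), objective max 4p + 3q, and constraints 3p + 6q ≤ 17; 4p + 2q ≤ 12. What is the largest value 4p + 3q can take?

12

Relaxing integrality, the LP optimum is 13.78 at (p,q) = (2.11, 1.78), which is not an integer point.
(p,q)=(3,0) is feasible, giving 12.
(p,q)=(2,1) is feasible, giving 11.
Maximum is 12 at (p,q)=(3,0).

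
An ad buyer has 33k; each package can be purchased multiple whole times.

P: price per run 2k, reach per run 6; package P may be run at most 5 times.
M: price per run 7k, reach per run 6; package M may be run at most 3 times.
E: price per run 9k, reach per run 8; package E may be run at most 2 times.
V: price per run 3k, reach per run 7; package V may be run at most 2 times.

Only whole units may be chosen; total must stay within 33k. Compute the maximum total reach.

58

This is a bounded integer knapsack.
5×P, 2×M, and 2×V: price 30 ≤ 33, reach 5·6 + 2·6 + 2·7 = 56.
5×P, 1×M, 1×E, and 2×V: price 32 ≤ 33, reach 5·6 + 1·6 + 1·8 + 2·7 = 58.
Best is 58.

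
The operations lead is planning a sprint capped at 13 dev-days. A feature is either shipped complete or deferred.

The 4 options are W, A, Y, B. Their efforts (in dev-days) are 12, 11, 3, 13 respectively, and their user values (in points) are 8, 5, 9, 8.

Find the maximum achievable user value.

Allowing fractional choices, the relaxed optimum would be about 15.7, but features are indivisible.
Y: effort 3 ≤ 13, user value 9.
W: effort 12 ≤ 13, user value 8.
B: effort 13 ≤ 13, user value 8.
Best is Y with total user value 9.

9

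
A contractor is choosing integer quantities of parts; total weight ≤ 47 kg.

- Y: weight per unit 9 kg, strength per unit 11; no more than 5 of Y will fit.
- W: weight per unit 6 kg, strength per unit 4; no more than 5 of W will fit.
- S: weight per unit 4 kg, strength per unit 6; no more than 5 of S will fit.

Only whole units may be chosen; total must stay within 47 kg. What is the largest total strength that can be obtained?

63

This is a bounded integer knapsack.
3×Y and 5×S: weight 47 ≤ 47, strength 3·11 + 5·6 = 63.
3×Y and 4×S: weight 43 ≤ 47, strength 3·11 + 4·6 = 57.
Best is 63.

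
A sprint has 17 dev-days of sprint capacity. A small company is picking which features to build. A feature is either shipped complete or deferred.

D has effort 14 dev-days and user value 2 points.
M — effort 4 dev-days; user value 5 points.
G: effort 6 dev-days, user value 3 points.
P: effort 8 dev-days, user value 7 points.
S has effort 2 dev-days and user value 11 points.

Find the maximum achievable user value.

23

Treat it as a binary knapsack problem.
G + P + S: effort 6 + 8 + 2 = 16 ≤ 17, user value 3 + 7 + 11 = 21.
M + P + S: effort 4 + 8 + 2 = 14 ≤ 17, user value 5 + 7 + 11 = 23.
Best is M, P, and S with total user value 23.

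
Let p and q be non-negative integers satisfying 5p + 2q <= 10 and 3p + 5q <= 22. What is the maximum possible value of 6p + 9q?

Relaxing integrality, the LP optimum is 39.79 at (p,q) = (0.316, 4.21), which is not an integer point.
(p,q)=(0,4): 5·0+2·4=8≤10, 3·0+5·4=20≤22, objective 36.
(p,q)=(0,3): 5·0+2·3=6≤10, 3·0+5·3=15≤22, objective 27.
Maximum is 36 at (p,q)=(0,4).

36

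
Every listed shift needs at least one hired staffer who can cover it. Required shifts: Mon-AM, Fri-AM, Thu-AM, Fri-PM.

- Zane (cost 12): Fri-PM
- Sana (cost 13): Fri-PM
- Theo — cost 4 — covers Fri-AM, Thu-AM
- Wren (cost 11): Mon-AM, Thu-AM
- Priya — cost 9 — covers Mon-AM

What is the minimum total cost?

25

This is an integer covering problem.
Choose Zane, Theo, and Priya: together they cover Mon-AM, Fri-AM, Thu-AM, Fri-PM — every shift.
Total cost: 12 + 4 + 9 = 25.
No cover costs less than 25.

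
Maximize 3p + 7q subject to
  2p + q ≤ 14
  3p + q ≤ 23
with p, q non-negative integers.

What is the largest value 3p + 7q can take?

98

(p,q)=(0,14) is feasible, giving 98.
(p,q)=(0,13) is feasible, giving 91.
Maximum is 98 at (p,q)=(0,14).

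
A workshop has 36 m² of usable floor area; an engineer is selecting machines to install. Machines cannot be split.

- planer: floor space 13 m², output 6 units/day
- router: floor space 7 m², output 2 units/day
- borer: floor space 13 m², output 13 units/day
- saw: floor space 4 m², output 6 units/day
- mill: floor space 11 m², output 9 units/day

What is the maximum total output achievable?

30

Allowing fractional choices, the relaxed optimum would be about 31.7, but machines are indivisible.
router + borer + saw + mill: floor space 7 + 13 + 4 + 11 = 35 ≤ 36, output 2 + 13 + 6 + 9 = 30.
borer + saw + mill: floor space 13 + 4 + 11 = 28 ≤ 36, output 13 + 6 + 9 = 28.
Best is router, borer, saw, and mill with total output 30.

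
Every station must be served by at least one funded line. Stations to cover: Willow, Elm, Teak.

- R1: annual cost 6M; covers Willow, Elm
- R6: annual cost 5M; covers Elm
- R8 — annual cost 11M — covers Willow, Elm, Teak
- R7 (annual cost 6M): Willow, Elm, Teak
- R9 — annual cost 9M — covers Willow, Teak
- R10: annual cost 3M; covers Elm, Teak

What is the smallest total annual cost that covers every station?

The greedy cost-per-new-station heuristic would pick R10 and R1 for 9, but a cheaper cover exists.
R7 alone covers Willow, Elm, Teak — every station.
Total annual cost: 6.
No cover costs less than 6.

6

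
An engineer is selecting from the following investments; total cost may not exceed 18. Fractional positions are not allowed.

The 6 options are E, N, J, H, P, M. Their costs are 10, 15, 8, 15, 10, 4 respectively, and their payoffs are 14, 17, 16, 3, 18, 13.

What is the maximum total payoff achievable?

34

E + J: cost 10 + 8 = 18 ≤ 18, payoff 14 + 16 = 30.
P + M: cost 10 + 4 = 14 ≤ 18, payoff 18 + 13 = 31.
J + P: cost 8 + 10 = 18 ≤ 18, payoff 16 + 18 = 34.
Best is J and P with total payoff 34.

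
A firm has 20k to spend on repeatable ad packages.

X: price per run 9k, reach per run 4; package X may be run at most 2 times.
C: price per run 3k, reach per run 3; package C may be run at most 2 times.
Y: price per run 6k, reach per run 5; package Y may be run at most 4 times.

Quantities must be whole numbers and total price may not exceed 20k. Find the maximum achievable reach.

16

C has the best ratio (3/3); taking only C gives at most 2×3 = 6 (stopped by the supply cap of 2).
Mixing does better — 2×C and 2×Y: price 18 ≤ 20, reach 2·3 + 2·5 = 16.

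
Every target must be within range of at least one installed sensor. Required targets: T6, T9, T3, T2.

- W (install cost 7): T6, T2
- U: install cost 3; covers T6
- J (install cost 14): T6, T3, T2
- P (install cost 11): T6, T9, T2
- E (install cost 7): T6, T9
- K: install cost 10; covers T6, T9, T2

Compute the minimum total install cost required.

Choose J and E: together they cover T6, T9, T3, T2 — every target.
Total install cost: 14 + 7 = 21.

21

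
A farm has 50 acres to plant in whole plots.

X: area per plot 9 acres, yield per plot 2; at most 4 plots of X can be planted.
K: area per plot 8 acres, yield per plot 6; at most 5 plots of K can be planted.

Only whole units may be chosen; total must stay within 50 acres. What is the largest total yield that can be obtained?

K has the best ratio (6/8); taking only K gives at most 5×6 = 30 (stopped by the supply cap of 5).
Mixing does better — 1×X and 5×K: area 49 ≤ 50, yield 1·2 + 5·6 = 32.

32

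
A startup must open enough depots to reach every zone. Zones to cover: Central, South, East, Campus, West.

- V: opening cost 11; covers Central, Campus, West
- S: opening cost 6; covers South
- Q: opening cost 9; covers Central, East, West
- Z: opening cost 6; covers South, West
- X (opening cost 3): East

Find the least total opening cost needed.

The greedy cost-per-new-zone heuristic would pick Q, S, and V for 26, but a cheaper cover exists.
Choose V, S, and X: together they cover Central, South, East, Campus, West — every zone.
Total opening cost: 11 + 6 + 3 = 20.
No cover costs less than 20.

20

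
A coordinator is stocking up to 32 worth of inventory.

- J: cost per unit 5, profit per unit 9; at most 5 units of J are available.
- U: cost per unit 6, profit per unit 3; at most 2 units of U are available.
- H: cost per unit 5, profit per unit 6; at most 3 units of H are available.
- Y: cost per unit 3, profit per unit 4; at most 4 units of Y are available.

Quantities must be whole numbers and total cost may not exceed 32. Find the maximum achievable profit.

53

J has the best ratio (9/5); taking only J gives at most 5×9 = 45 (stopped by the supply cap of 5).
Mixing does better — 5×J and 2×Y: cost 31 ≤ 32, profit 5·9 + 2·4 = 53.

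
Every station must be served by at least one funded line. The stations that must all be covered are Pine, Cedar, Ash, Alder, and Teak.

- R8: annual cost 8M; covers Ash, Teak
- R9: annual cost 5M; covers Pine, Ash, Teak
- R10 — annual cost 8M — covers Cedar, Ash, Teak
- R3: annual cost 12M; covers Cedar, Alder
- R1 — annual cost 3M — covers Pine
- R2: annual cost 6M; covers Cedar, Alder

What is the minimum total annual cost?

11

Choose R9 and R2: together they cover Pine, Cedar, Ash, Alder, Teak — every station.
Total annual cost: 5 + 6 = 11.
No cover costs less than 11.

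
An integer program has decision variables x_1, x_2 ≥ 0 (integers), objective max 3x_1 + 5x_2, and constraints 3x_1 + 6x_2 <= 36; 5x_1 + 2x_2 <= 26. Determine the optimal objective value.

(x_1,x_2)=(2,5): 3·2+6·5=36≤36, 5·2+2·5=20≤26, objective 31.
(x_1,x_2)=(3,4): 3·3+6·4=33≤36, 5·3+2·4=23≤26, objective 29.
(x_1,x_2)=(1,5): 3·1+6·5=33≤36, 5·1+2·5=15≤26, objective 28.
No feasible integer point exceeds 31.

31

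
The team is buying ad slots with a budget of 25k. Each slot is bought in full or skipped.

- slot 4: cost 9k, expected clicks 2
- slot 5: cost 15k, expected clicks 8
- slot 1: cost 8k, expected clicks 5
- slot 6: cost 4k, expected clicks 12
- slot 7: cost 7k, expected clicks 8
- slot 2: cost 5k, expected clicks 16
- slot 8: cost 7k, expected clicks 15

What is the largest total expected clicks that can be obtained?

Take slot 6, slot 7, slot 2, and slot 8: cost 4 + 7 + 5 + 7 = 23 ≤ 25, expected clicks 12 + 8 + 16 + 15 = 51.
No other feasible combination does better.

51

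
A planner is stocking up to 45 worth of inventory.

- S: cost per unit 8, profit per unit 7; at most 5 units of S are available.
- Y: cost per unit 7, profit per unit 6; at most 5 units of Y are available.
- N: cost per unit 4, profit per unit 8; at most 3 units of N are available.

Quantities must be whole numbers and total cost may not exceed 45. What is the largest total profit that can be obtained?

52

Take 4×S and 3×N: cost 44 ≤ 45, profit 4·7 + 3·8 = 52.
N has the best ratio (8/4) and is taken to its limit of 3; remaining capacity is filled optimally with the others.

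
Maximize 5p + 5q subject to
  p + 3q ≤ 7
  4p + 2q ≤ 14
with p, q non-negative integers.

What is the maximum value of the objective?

(p,q)=(3,1): 1·3+3·1=6≤7, 4·3+2·1=14≤14, objective 20.
(p,q)=(1,2): 1·1+3·2=7≤7, 4·1+2·2=8≤14, objective 15.
Maximum is 20 at (p,q)=(3,1).

20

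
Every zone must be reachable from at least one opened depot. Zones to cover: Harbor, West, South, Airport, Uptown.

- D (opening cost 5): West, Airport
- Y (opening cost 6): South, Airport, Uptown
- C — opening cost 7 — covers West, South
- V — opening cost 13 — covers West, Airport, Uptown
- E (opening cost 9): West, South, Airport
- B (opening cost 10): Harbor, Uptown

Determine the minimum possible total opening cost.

The greedy cost-per-new-zone heuristic would pick Y, D, and B for 21, but a cheaper cover exists.
Choose E and B: together they cover Harbor, West, South, Airport, Uptown — every zone.
Total opening cost: 9 + 10 = 19.
No cover costs less than 19.

19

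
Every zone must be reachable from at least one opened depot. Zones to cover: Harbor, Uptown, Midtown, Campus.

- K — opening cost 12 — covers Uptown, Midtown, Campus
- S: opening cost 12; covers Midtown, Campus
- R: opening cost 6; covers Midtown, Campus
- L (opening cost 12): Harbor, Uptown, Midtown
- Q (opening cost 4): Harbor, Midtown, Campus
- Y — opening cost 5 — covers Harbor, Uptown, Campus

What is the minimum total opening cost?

Choose Q and Y: together they cover Harbor, Uptown, Midtown, Campus — every zone.
Total opening cost: 4 + 5 = 9.
No cover costs less than 9.

9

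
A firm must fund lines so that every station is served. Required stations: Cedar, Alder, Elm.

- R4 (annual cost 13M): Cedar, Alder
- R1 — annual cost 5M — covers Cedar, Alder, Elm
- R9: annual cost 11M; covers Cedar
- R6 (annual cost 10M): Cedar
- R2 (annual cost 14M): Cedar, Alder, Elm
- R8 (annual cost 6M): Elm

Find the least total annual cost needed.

5

This is an integer covering problem.
R1 alone covers Cedar, Alder, Elm — every station.
Total annual cost: 5.
No cover costs less than 5.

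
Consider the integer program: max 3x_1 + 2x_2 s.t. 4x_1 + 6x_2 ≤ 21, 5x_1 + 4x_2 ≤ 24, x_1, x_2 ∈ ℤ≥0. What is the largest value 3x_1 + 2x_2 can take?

12

Relaxing integrality, the LP optimum is 14.40 at (x_1,x_2) = (4.8, 0), which is not an integer point.
(x_1,x_2)=(4,0): 4·4+6·0=16≤21, 5·4+4·0=20≤24, objective 12.
(x_1,x_2)=(3,1): 4·3+6·1=18≤21, 5·3+4·1=19≤24, objective 11.
Maximum is 12 at (x_1,x_2)=(4,0).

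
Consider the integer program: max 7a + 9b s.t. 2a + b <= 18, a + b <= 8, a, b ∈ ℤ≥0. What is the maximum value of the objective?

72

(a,b)=(0,8): 2·0+1·8=8≤18, 1·0+1·8=8≤8, objective 72.
(a,b)=(1,7): 2·1+1·7=9≤18, 1·1+1·7=8≤8, objective 70.
(a,b)=(0,7): 2·0+1·7=7≤18, 1·0+1·7=7≤8, objective 63.
No feasible integer point exceeds 72.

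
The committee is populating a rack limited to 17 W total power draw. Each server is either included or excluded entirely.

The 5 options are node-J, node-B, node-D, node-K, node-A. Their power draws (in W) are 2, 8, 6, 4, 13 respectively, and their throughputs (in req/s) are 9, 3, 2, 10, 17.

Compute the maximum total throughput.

Allowing fractional choices, the relaxed optimum would be about 33.4, but servers are indivisible.
node-K + node-A: power draw 4 + 13 = 17 ≤ 17, throughput 10 + 17 = 27.
node-J + node-A: power draw 2 + 13 = 15 ≤ 17, throughput 9 + 17 = 26.
Best is node-K and node-A with total throughput 27.

27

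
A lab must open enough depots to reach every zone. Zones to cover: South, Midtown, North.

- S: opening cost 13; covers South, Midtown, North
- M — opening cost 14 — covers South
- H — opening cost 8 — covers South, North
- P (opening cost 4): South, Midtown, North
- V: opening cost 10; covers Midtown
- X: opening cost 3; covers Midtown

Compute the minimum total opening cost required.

4

This is a weighted set-cover instance.
P alone covers South, Midtown, North — every zone.
Total opening cost: 4.
No cover costs less than 4.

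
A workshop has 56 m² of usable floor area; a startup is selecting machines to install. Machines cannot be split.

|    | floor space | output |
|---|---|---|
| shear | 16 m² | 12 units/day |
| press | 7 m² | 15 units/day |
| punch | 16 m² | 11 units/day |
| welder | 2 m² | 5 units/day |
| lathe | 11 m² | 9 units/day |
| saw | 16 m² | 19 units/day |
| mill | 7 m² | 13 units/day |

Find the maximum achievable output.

64

Take shear, press, welder, saw, and mill: floor space 16 + 7 + 2 + 16 + 7 = 48 ≤ 56, output 12 + 15 + 5 + 19 + 13 = 64.
No other feasible combination does better.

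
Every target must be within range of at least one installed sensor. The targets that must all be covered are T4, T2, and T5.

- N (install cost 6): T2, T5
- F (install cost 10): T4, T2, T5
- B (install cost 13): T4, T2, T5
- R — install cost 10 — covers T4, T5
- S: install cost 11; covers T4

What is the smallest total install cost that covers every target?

10

The greedy cost-per-new-target heuristic would pick N and F for 16, but a cheaper cover exists.
F alone covers T4, T2, T5 — every target.
Total install cost: 10.
No cover costs less than 10.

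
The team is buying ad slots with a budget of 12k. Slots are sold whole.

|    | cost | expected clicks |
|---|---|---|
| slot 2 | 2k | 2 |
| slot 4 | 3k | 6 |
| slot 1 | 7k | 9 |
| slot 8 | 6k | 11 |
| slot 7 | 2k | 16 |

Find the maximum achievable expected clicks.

33

Allowing fractional choices, the relaxed optimum would be about 34.3, but ad slots are indivisible.
slot 2 + slot 8 + slot 7: cost 2 + 6 + 2 = 10 ≤ 12, expected clicks 2 + 11 + 16 = 29.
slot 4 + slot 1 + slot 7: cost 3 + 7 + 2 = 12 ≤ 12, expected clicks 6 + 9 + 16 = 31.
slot 4 + slot 8 + slot 7: cost 3 + 6 + 2 = 11 ≤ 12, expected clicks 6 + 11 + 16 = 33.
Best is slot 4, slot 8, and slot 7 with total expected clicks 33.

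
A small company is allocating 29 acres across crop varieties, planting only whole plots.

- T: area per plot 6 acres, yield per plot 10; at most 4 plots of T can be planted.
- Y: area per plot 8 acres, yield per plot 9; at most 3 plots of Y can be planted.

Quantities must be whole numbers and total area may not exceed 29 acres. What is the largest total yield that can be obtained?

40

This is a bounded integer knapsack.
Take 4×T: area 24 ≤ 29, yield 4·10 = 40.
T has the best ratio (10/6) and is taken to its limit of 4; remaining capacity is filled optimally with the others.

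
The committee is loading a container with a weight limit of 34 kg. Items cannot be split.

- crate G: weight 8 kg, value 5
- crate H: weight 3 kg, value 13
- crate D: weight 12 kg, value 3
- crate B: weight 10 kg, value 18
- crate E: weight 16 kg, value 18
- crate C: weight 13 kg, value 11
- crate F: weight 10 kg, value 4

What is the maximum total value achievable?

49

Take crate H, crate B, and crate E: weight 3 + 10 + 16 = 29 ≤ 34, value 13 + 18 + 18 = 49.
No other feasible combination does better.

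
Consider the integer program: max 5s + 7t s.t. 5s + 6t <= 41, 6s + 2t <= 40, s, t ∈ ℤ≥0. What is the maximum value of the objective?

47

(s,t)=(1,6): 5·1+6·6=41≤41, 6·1+2·6=18≤40, objective 47.
(s,t)=(2,5): 5·2+6·5=40≤41, 6·2+2·5=22≤40, objective 45.
(s,t)=(0,6): 5·0+6·6=36≤41, 6·0+2·6=12≤40, objective 42.
No feasible integer point exceeds 47.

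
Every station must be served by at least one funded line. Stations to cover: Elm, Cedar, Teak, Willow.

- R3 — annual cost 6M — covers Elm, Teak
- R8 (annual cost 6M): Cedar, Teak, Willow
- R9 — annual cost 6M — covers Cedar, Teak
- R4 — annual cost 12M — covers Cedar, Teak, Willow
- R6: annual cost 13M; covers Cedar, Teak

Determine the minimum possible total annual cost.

Choose R3 and R8: together they cover Elm, Cedar, Teak, Willow — every station.
Total annual cost: 6 + 6 = 12.

12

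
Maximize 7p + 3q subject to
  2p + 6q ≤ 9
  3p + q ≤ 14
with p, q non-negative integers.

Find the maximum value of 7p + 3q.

28

The continuous relaxation peaks at (4.5, 0) with value 31.50; rounding to a feasible lattice point costs some objective.
(p,q)=(4,0): 2·4+6·0=8≤9, 3·4+1·0=12≤14, objective 28.
(p,q)=(3,0): 2·3+6·0=6≤9, 3·3+1·0=9≤14, objective 21.
No feasible integer point exceeds 28.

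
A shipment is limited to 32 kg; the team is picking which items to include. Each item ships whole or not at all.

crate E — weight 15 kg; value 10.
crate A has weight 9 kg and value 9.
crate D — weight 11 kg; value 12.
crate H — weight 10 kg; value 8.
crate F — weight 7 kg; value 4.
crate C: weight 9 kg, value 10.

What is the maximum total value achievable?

Allowing fractional choices, the relaxed optimum would be about 33.4, but items are indivisible.
crate D + crate H + crate C: weight 11 + 10 + 9 = 30 ≤ 32, value 12 + 8 + 10 = 30.
crate A + crate D + crate C: weight 9 + 11 + 9 = 29 ≤ 32, value 9 + 12 + 10 = 31.
Best is crate A, crate D, and crate C with total value 31.

31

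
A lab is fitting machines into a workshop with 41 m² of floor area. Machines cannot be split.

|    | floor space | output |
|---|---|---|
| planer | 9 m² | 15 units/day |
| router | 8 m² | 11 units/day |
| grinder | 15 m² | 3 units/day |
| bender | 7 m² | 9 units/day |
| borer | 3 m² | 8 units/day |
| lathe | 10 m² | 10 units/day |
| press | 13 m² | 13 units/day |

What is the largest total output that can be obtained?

Take planer, router, bender, borer, and press: floor space 9 + 8 + 7 + 3 + 13 = 40 ≤ 41, output 15 + 11 + 9 + 8 + 13 = 56.
No other feasible combination does better.

56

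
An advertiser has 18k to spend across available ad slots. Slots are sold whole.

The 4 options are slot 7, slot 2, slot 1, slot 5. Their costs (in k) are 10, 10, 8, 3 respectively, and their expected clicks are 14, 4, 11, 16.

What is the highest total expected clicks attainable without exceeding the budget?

30

This is an integer program with binary decision variables.
slot 7 + slot 5: cost 10 + 3 = 13 ≤ 18, expected clicks 14 + 16 = 30.
slot 7 + slot 1: cost 10 + 8 = 18 ≤ 18, expected clicks 14 + 11 = 25.
slot 1 + slot 5: cost 8 + 3 = 11 ≤ 18, expected clicks 11 + 16 = 27.
Best is slot 7 and slot 5 with total expected clicks 30.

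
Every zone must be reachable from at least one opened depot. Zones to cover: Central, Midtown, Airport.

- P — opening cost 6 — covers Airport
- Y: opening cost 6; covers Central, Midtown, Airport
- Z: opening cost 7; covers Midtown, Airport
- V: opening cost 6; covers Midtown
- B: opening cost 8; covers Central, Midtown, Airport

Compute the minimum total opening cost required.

Y alone covers Central, Midtown, Airport — every zone.
Total opening cost: 6.

6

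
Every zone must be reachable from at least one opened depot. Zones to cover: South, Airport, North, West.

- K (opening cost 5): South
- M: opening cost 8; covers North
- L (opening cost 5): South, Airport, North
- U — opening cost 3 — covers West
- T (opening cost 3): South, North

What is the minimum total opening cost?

8

This is a weighted set-cover instance.
The greedy cost-per-new-zone heuristic would pick T, U, and L for 11, but a cheaper cover exists.
Choose L and U: together they cover South, Airport, North, West — every zone.
Total opening cost: 5 + 3 = 8.
No cover costs less than 8.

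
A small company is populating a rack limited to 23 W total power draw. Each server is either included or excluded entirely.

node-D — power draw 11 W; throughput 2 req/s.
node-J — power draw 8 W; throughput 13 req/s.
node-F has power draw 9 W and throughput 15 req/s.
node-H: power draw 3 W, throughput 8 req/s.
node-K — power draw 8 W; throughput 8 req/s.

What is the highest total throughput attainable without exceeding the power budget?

36

node-F + node-H + node-K: power draw 9 + 3 + 8 = 20 ≤ 23, throughput 15 + 8 + 8 = 31.
node-J + node-F + node-H: power draw 8 + 9 + 3 = 20 ≤ 23, throughput 13 + 15 + 8 = 36.
node-J + node-H + node-K: power draw 8 + 3 + 8 = 19 ≤ 23, throughput 13 + 8 + 8 = 29.
Best is node-J, node-F, and node-H with total throughput 36.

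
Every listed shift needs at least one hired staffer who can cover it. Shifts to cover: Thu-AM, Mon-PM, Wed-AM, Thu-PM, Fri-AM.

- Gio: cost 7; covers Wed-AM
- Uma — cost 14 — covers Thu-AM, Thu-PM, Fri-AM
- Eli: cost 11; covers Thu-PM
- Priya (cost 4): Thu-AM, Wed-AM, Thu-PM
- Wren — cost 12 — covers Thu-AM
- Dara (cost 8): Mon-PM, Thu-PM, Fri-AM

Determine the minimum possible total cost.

Choose Priya and Dara: together they cover Thu-AM, Mon-PM, Wed-AM, Thu-PM, Fri-AM — every shift.
Total cost: 4 + 8 = 12.
No cover costs less than 12.

12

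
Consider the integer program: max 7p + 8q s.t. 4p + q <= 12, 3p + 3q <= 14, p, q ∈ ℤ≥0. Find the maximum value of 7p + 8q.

32

Relaxing integrality, the LP optimum is 37.33 at (p,q) = (0, 4.67), which is not an integer point.
(p,q)=(0,4): 4·0+1·4=4≤12, 3·0+3·4=12≤14, objective 32.
(p,q)=(1,3): 4·1+1·3=7≤12, 3·1+3·3=12≤14, objective 31.
The best lattice point is (0,4), giving 32.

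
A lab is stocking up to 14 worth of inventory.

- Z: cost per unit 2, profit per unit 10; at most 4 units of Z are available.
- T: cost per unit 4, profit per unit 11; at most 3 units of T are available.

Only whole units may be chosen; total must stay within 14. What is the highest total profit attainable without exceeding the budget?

This is a bounded integer knapsack.
Z has the best ratio (10/2); taking only Z gives at most 4×10 = 40 (stopped by the supply cap of 4).
Mixing does better — 3×Z and 2×T: cost 14 ≤ 14, profit 3·10 + 2·11 = 52.

52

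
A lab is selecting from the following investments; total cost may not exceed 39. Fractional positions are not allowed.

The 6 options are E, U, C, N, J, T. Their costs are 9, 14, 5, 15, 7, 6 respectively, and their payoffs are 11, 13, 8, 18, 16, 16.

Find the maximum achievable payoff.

61

Take E, N, J, and T: cost 9 + 15 + 7 + 6 = 37 ≤ 39, payoff 11 + 18 + 16 + 16 = 61.
No other feasible combination does better.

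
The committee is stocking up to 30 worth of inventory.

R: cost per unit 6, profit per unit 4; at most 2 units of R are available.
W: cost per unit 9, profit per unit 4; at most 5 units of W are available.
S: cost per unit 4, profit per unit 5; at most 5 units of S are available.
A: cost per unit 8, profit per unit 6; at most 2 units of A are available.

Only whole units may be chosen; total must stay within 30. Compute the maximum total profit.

31

This is a bounded integer knapsack.
S has the best ratio (5/4); taking only S gives at most 5×5 = 25 (stopped by the supply cap of 5).
Mixing does better — 5×S and 1×A: cost 28 ≤ 30, profit 5·5 + 1·6 = 31.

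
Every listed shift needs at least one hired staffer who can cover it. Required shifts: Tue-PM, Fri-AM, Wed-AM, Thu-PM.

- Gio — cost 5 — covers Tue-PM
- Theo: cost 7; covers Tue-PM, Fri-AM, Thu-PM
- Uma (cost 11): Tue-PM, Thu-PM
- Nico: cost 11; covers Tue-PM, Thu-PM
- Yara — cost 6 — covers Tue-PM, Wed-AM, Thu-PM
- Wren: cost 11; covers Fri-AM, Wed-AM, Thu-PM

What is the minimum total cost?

Choose Theo and Yara: together they cover Tue-PM, Fri-AM, Wed-AM, Thu-PM — every shift.
Total cost: 7 + 6 = 13.
No cover costs less than 13.

13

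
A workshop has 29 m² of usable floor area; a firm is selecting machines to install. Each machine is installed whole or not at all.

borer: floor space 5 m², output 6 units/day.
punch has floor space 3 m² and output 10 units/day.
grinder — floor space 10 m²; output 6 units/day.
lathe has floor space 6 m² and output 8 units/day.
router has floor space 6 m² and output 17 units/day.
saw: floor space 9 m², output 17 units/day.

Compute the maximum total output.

This is a 0-1 knapsack instance.
borer + punch + lathe + router + saw: floor space 5 + 3 + 6 + 6 + 9 = 29 ≤ 29, output 6 + 10 + 8 + 17 + 17 = 58.
punch + lathe + router + saw: floor space 3 + 6 + 6 + 9 = 24 ≤ 29, output 10 + 8 + 17 + 17 = 52.
borer + punch + router + saw: floor space 5 + 3 + 6 + 9 = 23 ≤ 29, output 6 + 10 + 17 + 17 = 50.
Best is borer, punch, lathe, router, and saw with total output 58.

58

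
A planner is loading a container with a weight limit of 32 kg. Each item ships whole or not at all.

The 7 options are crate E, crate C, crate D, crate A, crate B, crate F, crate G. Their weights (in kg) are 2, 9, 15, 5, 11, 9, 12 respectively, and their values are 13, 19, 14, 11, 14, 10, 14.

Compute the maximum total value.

Allowing fractional choices, the relaxed optimum would be about 62.8, but items are indivisible.
crate E + crate C + crate A + crate G: weight 2 + 9 + 5 + 12 = 28 ≤ 32, value 13 + 19 + 11 + 14 = 57.
crate E + crate C + crate A + crate B: weight 2 + 9 + 5 + 11 = 27 ≤ 32, value 13 + 19 + 11 + 14 = 57.
crate E + crate C + crate D + crate A: weight 2 + 9 + 15 + 5 = 31 ≤ 32, value 13 + 19 + 14 + 11 = 57.
The maximum value is 57; one optimal choice is crate E, crate C, crate A, and crate B.

57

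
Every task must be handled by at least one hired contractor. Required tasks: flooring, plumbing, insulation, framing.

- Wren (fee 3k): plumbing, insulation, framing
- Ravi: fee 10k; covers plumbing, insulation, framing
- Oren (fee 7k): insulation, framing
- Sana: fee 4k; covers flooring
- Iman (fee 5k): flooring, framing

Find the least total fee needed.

7

This is a weighted set-cover instance.
Choose Wren and Sana: together they cover flooring, plumbing, insulation, framing — every task.
Total fee: 3 + 4 = 7.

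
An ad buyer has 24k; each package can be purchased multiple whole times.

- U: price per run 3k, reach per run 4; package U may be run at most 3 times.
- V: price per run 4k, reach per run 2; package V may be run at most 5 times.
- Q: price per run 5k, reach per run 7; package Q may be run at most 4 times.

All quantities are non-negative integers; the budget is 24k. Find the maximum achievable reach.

33

Take 3×U and 3×Q: price 24 ≤ 24, reach 3·4 + 3·7 = 33.
No other integer combination yields more.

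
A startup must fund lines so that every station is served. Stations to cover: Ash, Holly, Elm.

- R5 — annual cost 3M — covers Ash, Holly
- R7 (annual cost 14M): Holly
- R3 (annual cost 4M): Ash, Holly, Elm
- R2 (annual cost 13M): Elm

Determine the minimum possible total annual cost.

This is a weighted set-cover instance.
R3 alone covers Ash, Holly, Elm — every station.
Total annual cost: 4.

4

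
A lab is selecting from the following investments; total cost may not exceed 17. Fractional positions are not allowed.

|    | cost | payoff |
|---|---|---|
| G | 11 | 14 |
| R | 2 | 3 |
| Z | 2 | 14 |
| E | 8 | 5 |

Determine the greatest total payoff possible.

31

Allowing fractional choices, the relaxed optimum would be about 32.2, but investments are indivisible.
G + R + Z: cost 11 + 2 + 2 = 15 ≤ 17, payoff 14 + 3 + 14 = 31.
G + Z: cost 11 + 2 = 13 ≤ 17, payoff 14 + 14 = 28.
R + Z + E: cost 2 + 2 + 8 = 12 ≤ 17, payoff 3 + 14 + 5 = 22.
Best is G, R, and Z with total payoff 31.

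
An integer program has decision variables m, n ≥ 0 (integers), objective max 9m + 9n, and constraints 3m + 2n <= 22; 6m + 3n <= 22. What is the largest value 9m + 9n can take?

63

Relaxing integrality, the LP optimum is 66.00 at (m,n) = (0, 7.33), which is not an integer point.
(m,n)=(0,7): 3·0+2·7=14≤22, 6·0+3·7=21≤22, objective 63.
(m,n)=(0,6): 3·0+2·6=12≤22, 6·0+3·6=18≤22, objective 54.
No feasible integer point exceeds 63.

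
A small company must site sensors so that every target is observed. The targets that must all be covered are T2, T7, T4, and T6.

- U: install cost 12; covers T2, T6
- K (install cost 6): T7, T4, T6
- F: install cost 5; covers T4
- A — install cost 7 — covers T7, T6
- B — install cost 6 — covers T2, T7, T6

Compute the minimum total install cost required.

11

This is a weighted set-cover instance.
The greedy cost-per-new-target heuristic would pick K and B for 12, but a cheaper cover exists.
Choose F and B: together they cover T2, T7, T4, T6 — every target.
Total install cost: 5 + 6 = 11.
No cover costs less than 11.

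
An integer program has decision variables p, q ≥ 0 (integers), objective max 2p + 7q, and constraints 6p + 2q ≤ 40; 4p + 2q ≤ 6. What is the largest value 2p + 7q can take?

(p,q)=(0,3): 6·0+2·3=6≤40, 4·0+2·3=6≤6, objective 21.
(p,q)=(0,2): 6·0+2·2=4≤40, 4·0+2·2=4≤6, objective 14.
The best lattice point is (0,3), giving 21.

21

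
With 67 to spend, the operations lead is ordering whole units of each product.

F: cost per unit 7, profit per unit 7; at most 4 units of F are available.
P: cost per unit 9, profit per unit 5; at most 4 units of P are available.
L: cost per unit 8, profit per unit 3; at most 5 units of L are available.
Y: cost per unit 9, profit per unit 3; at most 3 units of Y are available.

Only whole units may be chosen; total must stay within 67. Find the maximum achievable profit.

48

This is a bounded integer knapsack.
4×F, 3×P, and 1×Y: cost 64 ≤ 67, profit 4·7 + 3·5 + 1·3 = 46.
4×F and 4×P: cost 64 ≤ 67, profit 4·7 + 4·5 = 48.
Best is 48.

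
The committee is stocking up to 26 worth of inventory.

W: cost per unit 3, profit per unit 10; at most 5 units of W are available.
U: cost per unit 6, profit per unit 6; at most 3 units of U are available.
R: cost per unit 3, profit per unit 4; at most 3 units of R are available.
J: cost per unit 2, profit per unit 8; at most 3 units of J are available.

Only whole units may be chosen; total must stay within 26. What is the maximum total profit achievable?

This is a bounded integer knapsack.
Take 5×W, 1×R, and 3×J: cost 24 ≤ 26, profit 5·10 + 1·4 + 3·8 = 78.
J has the best ratio (8/2) and is taken to its limit of 3; remaining capacity is filled optimally with the others.

78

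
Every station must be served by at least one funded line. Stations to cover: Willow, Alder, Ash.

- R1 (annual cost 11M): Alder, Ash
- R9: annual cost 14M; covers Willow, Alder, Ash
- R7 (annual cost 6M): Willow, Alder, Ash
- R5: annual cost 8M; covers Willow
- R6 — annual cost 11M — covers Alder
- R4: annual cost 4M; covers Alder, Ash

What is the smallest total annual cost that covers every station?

R7 alone covers Willow, Alder, Ash — every station.
Total annual cost: 6.

6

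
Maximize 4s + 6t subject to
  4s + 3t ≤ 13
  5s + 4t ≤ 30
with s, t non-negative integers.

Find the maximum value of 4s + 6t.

Relaxing integrality, the LP optimum is 26.00 at (s,t) = (0, 4.33), which is not an integer point.
(s,t)=(0,4): 4·0+3·4=12≤13, 5·0+4·4=16≤30, objective 24.
(s,t)=(1,3): 4·1+3·3=13≤13, 5·1+4·3=17≤30, objective 22.
(s,t)=(0,3): 4·0+3·3=9≤13, 5·0+4·3=12≤30, objective 18.
Maximum is 24 at (s,t)=(0,4).

24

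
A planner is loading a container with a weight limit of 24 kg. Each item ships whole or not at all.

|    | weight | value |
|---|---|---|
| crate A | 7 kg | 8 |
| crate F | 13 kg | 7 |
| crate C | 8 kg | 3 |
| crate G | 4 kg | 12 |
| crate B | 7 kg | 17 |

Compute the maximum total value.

Allowing fractional choices, the relaxed optimum would be about 40.2, but items are indivisible.
crate F + crate G + crate B: weight 13 + 4 + 7 = 24 ≤ 24, value 7 + 12 + 17 = 36.
crate A + crate G + crate B: weight 7 + 4 + 7 = 18 ≤ 24, value 8 + 12 + 17 = 37.
crate C + crate G + crate B: weight 8 + 4 + 7 = 19 ≤ 24, value 3 + 12 + 17 = 32.
Best is crate A, crate G, and crate B with total value 37.

37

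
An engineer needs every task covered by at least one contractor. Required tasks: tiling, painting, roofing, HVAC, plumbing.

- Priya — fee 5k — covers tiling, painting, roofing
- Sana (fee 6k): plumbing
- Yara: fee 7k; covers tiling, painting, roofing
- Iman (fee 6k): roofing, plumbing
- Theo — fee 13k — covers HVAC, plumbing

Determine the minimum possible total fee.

18

This is a weighted set-cover instance.
The greedy cost-per-new-task heuristic would pick Priya, Sana, and Theo for 24, but a cheaper cover exists.
Choose Priya and Theo: together they cover tiling, painting, roofing, HVAC, plumbing — every task.
Total fee: 5 + 13 = 18.
No cover costs less than 18.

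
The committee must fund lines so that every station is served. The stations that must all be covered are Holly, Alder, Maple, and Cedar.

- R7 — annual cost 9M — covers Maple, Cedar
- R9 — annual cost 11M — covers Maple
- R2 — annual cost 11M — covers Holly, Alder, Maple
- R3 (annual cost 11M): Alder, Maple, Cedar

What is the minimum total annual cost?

Choose R7 and R2: together they cover Holly, Alder, Maple, Cedar — every station.
Total annual cost: 9 + 11 = 20.
No cover costs less than 20.

20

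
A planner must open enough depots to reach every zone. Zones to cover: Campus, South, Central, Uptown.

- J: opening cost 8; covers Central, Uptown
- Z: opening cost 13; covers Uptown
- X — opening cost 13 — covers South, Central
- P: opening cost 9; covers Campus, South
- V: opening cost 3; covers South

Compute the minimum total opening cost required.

17

Choose J and P: together they cover Campus, South, Central, Uptown — every zone.
Total opening cost: 8 + 9 = 17.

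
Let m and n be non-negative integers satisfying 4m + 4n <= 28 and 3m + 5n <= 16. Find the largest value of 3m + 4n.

15

Relaxing integrality, the LP optimum is 16.00 at (m,n) = (5.33, 0), which is not an integer point.
(m,n)=(5,0): 4·5+4·0=20≤28, 3·5+5·0=15≤16, objective 15.
(m,n)=(4,0): 4·4+4·0=16≤28, 3·4+5·0=12≤16, objective 12.
No feasible integer point exceeds 15.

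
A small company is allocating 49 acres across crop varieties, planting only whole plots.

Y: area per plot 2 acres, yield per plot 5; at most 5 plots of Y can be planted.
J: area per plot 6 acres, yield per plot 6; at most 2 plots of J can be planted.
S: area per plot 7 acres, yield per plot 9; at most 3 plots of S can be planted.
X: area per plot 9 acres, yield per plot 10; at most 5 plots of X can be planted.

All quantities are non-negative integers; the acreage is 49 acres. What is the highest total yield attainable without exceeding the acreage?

72

Y has the best ratio (5/2); taking only Y gives at most 5×5 = 25 (stopped by the supply cap of 5).
Mixing does better — 5×Y, 3×S, and 2×X: area 49 ≤ 49, yield 5·5 + 3·9 + 2·10 = 72.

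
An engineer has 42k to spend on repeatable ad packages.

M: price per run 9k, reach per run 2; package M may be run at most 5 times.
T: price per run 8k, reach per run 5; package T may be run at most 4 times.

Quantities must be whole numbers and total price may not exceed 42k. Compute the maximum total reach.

22

This is a bounded integer knapsack.
T has the best ratio (5/8); taking only T gives at most 4×5 = 20 (stopped by the supply cap of 4).
Mixing does better — 1×M and 4×T: price 41 ≤ 42, reach 1·2 + 4·5 = 22.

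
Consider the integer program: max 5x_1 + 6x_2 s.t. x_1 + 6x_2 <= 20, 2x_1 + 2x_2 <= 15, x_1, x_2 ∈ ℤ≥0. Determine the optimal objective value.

37

(x_1,x_2)=(5,2): 1·5+6·2=17≤20, 2·5+2·2=14≤15, objective 37.
(x_1,x_2)=(6,1): 1·6+6·1=12≤20, 2·6+2·1=14≤15, objective 36.
The best lattice point is (5,2), giving 37.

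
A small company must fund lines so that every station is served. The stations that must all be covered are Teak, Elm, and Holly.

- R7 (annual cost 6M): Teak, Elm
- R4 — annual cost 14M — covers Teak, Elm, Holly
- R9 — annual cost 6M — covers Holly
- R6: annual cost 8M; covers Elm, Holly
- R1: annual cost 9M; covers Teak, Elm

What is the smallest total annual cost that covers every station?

Choose R7 and R9: together they cover Teak, Elm, Holly — every station.
Total annual cost: 6 + 6 = 12.

12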